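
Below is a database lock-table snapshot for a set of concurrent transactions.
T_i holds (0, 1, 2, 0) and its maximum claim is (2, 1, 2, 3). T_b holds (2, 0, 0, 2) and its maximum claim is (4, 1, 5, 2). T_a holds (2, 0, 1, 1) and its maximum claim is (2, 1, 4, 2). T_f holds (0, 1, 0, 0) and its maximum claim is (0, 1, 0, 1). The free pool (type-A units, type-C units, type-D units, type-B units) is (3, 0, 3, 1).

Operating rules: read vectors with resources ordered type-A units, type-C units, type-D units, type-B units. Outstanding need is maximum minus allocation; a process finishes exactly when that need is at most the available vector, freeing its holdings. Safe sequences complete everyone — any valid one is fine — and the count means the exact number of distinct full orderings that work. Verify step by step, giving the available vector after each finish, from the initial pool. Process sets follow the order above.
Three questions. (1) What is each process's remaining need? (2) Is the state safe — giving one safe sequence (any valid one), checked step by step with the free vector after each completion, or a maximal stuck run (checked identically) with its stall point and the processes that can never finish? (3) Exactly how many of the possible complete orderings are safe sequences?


(1) Outstanding need per process (order type-A units, type-C units, type-D units, type-B units):
  T_i: (2, 0, 0, 3)
  T_b: (2, 1, 5, 0)
  T_a: (0, 1, 3, 1)
  T_f: (0, 0, 0, 1)
(2) UNSAFE.
Key observation: after T_f, T_a the pool peaks at (5, 1, 4, 2), and each blocked process is short somewhere: T_i on type-B units; T_b on type-D units.
A maximal execution: T_f, T_a — then nothing else fits. Step-by-step check:
  pool = (3, 0, 3, 1)
  T_f needs (0, 0, 0, 1) <= (3, 0, 3, 1) -> finishes; pool += (0, 1, 0, 0) = (3, 1, 3, 1)
  T_a needs (0, 1, 3, 1) <= (3, 1, 3, 1) -> finishes; pool += (2, 0, 1, 1) = (5, 1, 4, 2)
  T_i still needs (2, 0, 0, 3) but only (5, 1, 4, 2) is free — short on type-B units
  T_b still needs (2, 1, 5, 0) but only (5, 1, 4, 2) is free — short on type-D units
Processes that can never finish: T_i and T_b.
(3) The exact count: 0 of the possible complete orderings are safe sequences.


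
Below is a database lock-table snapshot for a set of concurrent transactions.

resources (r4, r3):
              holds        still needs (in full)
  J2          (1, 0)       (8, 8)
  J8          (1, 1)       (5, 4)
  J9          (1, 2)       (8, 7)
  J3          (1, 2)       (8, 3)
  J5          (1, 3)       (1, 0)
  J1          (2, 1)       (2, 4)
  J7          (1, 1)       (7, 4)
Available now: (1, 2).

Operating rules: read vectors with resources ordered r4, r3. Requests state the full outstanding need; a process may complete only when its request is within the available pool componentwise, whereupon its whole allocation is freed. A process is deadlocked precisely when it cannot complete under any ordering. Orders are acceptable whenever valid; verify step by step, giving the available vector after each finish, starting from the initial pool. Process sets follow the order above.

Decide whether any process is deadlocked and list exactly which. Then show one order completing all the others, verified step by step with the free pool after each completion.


Deadlocked set: J2, J8, J9, J3 and J7.
Key observation: r4 is the bottleneck — with J5, J1 done the pool holds (4, 6), short of every remaining need.
The rest can finish in the order J5, J1. Step-by-step check:
  pool = (1, 2)
  J5 needs (1, 0) <= (1, 2) -> finishes; pool += (1, 3) = (2, 5)
  J1 needs (2, 4) <= (2, 5) -> finishes; pool += (2, 1) = (4, 6)
The blocked processes can never fit:
  J2 still needs (8, 8) but only (4, 6) is free — short on r4 and r3
  J8 still needs (5, 4) but only (4, 6) is free — short on r4
  J9 still needs (8, 7) but only (4, 6) is free — short on r4 and r3
  J3 still needs (8, 3) but only (4, 6) is free — short on r4
  J7 still needs (7, 4) but only (4, 6) is free — short on r4


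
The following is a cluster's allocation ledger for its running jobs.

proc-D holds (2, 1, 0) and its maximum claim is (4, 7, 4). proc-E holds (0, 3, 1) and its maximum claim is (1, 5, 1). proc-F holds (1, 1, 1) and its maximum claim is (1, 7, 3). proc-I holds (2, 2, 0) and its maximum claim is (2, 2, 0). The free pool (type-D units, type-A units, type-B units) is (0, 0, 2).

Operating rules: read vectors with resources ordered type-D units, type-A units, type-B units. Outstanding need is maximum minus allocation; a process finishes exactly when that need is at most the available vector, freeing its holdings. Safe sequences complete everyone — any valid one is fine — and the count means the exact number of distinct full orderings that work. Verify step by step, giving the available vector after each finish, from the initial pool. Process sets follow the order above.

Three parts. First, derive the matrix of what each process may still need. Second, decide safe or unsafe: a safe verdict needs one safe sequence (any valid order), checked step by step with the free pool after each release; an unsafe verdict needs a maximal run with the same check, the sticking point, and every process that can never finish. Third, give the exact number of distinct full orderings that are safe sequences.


(1) Need matrix, components ordered type-D units, type-A units, type-B units:
  proc-D: (2, 6, 4)
  proc-E: (1, 2, 0)
  proc-F: (0, 6, 2)
  proc-I: (0, 0, 0)
(2) The state is UNSAFE.
Key observation: proc-I, proc-E can finish, but then (2, 5, 3) is all there is, and the blocked group's type-A units demands exceed it.
The run proc-I, proc-E cannot be extended any further. Check, step by step:
  pool = (0, 0, 2)
  run proc-I (needs (0, 0, 0), free (0, 0, 2)); after release of (2, 2, 0) the pool is (2, 2, 2)
  run proc-E (needs (1, 2, 0), free (2, 2, 2)); after release of (0, 3, 1) the pool is (2, 5, 3)
  proc-D cannot run: need (2, 6, 4) vs free (2, 5, 3) (insufficient type-A units and type-B units)
  proc-F cannot run: need (0, 6, 2) vs free (2, 5, 3) (insufficient type-A units)
Processes that can never finish: proc-D and proc-F.
(3) The exact count: 0 of the possible complete orderings are safe sequences.


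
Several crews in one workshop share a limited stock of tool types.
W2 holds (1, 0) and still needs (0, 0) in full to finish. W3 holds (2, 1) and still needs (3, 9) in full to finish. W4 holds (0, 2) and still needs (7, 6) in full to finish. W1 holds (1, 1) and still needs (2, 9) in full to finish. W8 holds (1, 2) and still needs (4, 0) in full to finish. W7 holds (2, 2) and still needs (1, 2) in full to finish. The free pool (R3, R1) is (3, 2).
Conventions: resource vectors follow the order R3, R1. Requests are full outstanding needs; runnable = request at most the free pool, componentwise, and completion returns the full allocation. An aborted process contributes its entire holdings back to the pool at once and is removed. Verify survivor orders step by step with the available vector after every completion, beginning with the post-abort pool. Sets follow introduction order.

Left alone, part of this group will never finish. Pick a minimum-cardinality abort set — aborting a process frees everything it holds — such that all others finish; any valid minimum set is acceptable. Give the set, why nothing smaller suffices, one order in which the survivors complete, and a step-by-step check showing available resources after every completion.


Minimum abort set: W3.
Key observation: the returned (2, 1) from W3 is what brings W1 — unrunnable before, under any order — into play at step 5.
Minimality: the empty abort set fails — the state is deadlocked as it stands.
Survivors finish in the order: W8, W7, W4, W2, W1. Check, step by step (pool after the aborts first):
  pool = (5, 3)
  W8: need (4, 0) fits (5, 3); releases (1, 2), pool now (6, 5)
  W7: need (1, 2) fits (6, 5); releases (2, 2), pool now (8, 7)
  W4: need (7, 6) fits (8, 7); releases (0, 2), pool now (8, 9)
  W2: need (0, 0) fits (8, 9); releases (1, 0), pool now (9, 9)
  W1: need (2, 9) fits (9, 9); releases (1, 1), pool now (10, 10)


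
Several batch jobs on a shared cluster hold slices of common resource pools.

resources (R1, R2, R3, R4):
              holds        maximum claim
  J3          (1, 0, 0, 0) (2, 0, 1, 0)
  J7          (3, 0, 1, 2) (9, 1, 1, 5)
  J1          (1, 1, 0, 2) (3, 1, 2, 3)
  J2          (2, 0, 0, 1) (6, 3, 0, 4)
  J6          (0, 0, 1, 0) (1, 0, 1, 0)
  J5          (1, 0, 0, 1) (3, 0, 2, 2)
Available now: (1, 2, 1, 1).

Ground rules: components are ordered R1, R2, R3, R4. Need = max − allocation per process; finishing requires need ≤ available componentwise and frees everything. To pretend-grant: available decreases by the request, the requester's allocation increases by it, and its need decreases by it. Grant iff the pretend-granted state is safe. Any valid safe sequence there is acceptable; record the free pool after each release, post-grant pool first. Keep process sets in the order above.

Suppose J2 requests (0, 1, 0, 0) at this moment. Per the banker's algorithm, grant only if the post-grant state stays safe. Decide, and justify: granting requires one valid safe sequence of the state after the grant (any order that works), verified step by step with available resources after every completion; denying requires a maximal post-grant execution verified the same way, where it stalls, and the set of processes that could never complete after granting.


GRANT. The post-grant state is safe; one safe sequence: J3, J6, J1, J5, J2, J7.
Key observation: granting shrinks the pool to (1, 1, 1, 1), yet J3 still fits and the chain goes through.
Verifying the post-grant state step by step:
  pool = (1, 1, 1, 1)
  J3 needs (1, 0, 1, 0) <= (1, 1, 1, 1) -> finishes; pool += (1, 0, 0, 0) = (2, 1, 1, 1)
  J6 needs (1, 0, 0, 0) <= (2, 1, 1, 1) -> finishes; pool += (0, 0, 1, 0) = (2, 1, 2, 1)
  J1 needs (2, 0, 2, 1) <= (2, 1, 2, 1) -> finishes; pool += (1, 1, 0, 2) = (3, 2, 2, 3)
  J5 needs (2, 0, 2, 1) <= (3, 2, 2, 3) -> finishes; pool += (1, 0, 0, 1) = (4, 2, 2, 4)
  J2 needs (4, 2, 0, 3) <= (4, 2, 2, 4) -> finishes; pool += (2, 1, 0, 1) = (6, 3, 2, 5)
  J7 needs (6, 1, 0, 3) <= (6, 3, 2, 5) -> finishes; pool += (3, 0, 1, 2) = (9, 3, 3, 7)


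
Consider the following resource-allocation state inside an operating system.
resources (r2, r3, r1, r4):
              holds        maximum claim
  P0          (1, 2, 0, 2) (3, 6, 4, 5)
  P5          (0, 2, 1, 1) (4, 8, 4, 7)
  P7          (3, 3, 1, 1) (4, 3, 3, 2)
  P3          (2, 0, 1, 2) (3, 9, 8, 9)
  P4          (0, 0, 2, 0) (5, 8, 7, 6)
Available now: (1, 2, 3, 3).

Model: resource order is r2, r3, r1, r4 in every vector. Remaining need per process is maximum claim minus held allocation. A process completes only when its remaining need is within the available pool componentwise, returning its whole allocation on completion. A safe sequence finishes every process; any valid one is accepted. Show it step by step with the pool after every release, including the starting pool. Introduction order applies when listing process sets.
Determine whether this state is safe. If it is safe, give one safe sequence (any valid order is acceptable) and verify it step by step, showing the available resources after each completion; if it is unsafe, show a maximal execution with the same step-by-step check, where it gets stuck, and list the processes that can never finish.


SAFE — a valid safe sequence is P7, P0, P5, P4, P3.
Key observation: P7 marks the first exact bind of the order: its need (1, 0, 2, 1) fits the free (1, 2, 3, 3) with zero slack on a requested resource.
Check, step by step:
  pool = (1, 2, 3, 3)
  P7 needs (1, 0, 2, 1) <= (1, 2, 3, 3) -> finishes; pool += (3, 3, 1, 1) = (4, 5, 4, 4)
  P0 needs (2, 4, 4, 3) <= (4, 5, 4, 4) -> finishes; pool += (1, 2, 0, 2) = (5, 7, 4, 6)
  P5 needs (4, 6, 3, 6) <= (5, 7, 4, 6) -> finishes; pool += (0, 2, 1, 1) = (5, 9, 5, 7)
  P4 needs (5, 8, 5, 6) <= (5, 9, 5, 7) -> finishes; pool += (0, 0, 2, 0) = (5, 9, 7, 7)
  P3 needs (1, 9, 7, 7) <= (5, 9, 7, 7) -> finishes; pool += (2, 0, 1, 2) = (7, 9, 8, 9)


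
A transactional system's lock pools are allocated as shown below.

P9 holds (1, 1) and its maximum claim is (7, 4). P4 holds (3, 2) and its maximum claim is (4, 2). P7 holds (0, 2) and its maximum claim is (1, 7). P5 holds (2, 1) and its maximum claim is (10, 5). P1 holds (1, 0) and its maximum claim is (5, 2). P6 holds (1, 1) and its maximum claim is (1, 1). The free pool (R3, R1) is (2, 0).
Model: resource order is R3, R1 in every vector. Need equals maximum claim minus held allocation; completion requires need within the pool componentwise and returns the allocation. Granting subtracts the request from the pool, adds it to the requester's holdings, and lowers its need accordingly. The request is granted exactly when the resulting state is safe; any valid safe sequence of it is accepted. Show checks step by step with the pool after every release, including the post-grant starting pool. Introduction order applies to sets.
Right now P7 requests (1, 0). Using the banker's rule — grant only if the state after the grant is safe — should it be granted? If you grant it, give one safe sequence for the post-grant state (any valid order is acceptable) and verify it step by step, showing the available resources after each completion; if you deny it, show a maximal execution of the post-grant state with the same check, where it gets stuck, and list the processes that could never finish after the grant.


DENY — the pretend-granted state is unsafe.
Key observation: after P4, P6, P1, P9 the pool peaks at (7, 4), and each blocked process is short somewhere: P7 on R1; P5 on R3.
On the post-grant state, P4, P6, P1, P9 is a maximal run — nothing extends it. Step-by-step check:
  pool = (1, 0)
  P4: need (1, 0) fits (1, 0); releases (3, 2), pool now (4, 2)
  P6: need (0, 0) fits (4, 2); releases (1, 1), pool now (5, 3)
  P1: need (4, 2) fits (5, 3); releases (1, 0), pool now (6, 3)
  P9: need (6, 3) fits (6, 3); releases (1, 1), pool now (7, 4)
  P7 still needs (0, 5) but only (7, 4) is free — short on R1
  P5 still needs (8, 4) but only (7, 4) is free — short on R3
Processes that could never finish after the grant: P7 and P5.


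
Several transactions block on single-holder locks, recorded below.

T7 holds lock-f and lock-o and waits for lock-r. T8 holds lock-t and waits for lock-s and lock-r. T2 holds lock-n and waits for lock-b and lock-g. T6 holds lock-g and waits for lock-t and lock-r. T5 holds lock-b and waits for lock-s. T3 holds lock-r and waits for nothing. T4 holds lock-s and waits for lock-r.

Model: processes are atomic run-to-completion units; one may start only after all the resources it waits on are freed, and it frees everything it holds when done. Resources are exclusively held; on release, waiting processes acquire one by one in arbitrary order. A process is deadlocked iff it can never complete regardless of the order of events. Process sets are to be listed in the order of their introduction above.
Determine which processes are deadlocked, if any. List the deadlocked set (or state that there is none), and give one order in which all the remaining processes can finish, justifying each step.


No process is deadlocked.
Key observation: every chain of waits terminates; starting from the processes that wait on nothing, all the rest unlock in turn.
A valid finishing order for the others: T3, T4, T8, T7, T5, T6, T2.
Check, step by step:
  T3 waits on nothing -> runs at once and releases lock-r
  T4 waits on lock-r — all released -> runs and releases lock-s
  T8 waits on lock-s and lock-r — all released -> runs and releases lock-t
  T7 waits on lock-r — all released -> runs and releases lock-f and lock-o
  T5 waits on lock-s — all released -> runs and releases lock-b
  T6 waits on lock-t and lock-r — all released -> runs and releases lock-g
  T2 waits on lock-b and lock-g — all released -> runs and releases lock-n


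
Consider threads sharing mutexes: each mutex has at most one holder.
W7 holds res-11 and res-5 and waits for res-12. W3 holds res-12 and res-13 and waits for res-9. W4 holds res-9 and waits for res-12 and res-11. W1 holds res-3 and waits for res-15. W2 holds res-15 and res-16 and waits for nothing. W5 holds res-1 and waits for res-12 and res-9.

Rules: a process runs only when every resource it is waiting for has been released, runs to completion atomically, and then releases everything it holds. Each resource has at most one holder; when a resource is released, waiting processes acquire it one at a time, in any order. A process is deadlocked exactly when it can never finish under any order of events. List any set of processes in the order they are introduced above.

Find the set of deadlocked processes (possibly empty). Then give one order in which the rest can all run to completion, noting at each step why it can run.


The deadlocked set is W7, W3, W4 and W5.
Key observation: nobody on the ring W7 -> W3 -> W4 -> W7 can start until another member finishes, which never happens; W5 waits into the deadlock from upstream.
One completion order for the rest: W2, W1.
Check, step by step:
  W2: no waits; runs immediately, freeing res-15 and res-16
  W1 waits on res-15 — all released -> runs and releases res-3


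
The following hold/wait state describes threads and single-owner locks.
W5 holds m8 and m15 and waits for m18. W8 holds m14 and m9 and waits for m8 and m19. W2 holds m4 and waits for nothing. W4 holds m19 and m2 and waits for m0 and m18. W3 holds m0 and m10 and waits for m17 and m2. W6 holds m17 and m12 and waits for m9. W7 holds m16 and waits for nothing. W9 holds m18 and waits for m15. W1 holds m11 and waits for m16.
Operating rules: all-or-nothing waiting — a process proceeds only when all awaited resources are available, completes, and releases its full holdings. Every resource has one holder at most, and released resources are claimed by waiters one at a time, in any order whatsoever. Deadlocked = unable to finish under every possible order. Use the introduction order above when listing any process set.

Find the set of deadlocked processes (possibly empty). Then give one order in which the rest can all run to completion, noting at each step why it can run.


Deadlocked set: W5, W8, W4, W3, W6 and W9.
Key observation: the loop W5 -> W9 -> W5 blocks itself forever; W8, W4, W3 and W6 are caught in further circular waits.
The rest can finish in the order W7, W1, W2.
Step-by-step check:
  run W7 (it waits on nothing); releases m16
  W1: everything it awaited (m16) is free; runs, freeing m11
  run W2 (it waits on nothing); releases m4


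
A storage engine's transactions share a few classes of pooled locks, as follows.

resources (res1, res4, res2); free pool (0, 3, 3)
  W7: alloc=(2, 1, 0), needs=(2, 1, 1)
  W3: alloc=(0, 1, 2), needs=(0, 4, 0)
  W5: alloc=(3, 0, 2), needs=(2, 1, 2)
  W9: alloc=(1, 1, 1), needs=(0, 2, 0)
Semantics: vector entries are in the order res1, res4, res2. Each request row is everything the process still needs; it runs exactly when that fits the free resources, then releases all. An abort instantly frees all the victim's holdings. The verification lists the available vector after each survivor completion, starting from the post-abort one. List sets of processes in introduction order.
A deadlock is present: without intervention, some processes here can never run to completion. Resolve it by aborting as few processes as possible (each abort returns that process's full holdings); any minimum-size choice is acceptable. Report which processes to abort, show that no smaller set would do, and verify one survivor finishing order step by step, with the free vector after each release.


The answer: abort W5.
Key observation: W7 could never have finished before the abort; with (3, 0, 2) returned by W5, it fits at step 1.
Minimality: the empty abort set fails — the state is deadlocked as it stands.
One survivor order: W7, W9, W3. Walking it through (post-abort pool first):
  pool = (3, 3, 5)
  W7 needs (2, 1, 1) <= (3, 3, 5) -> finishes; pool += (2, 1, 0) = (5, 4, 5)
  W9 needs (0, 2, 0) <= (5, 4, 5) -> finishes; pool += (1, 1, 1) = (6, 5, 6)
  W3 needs (0, 4, 0) <= (6, 5, 6) -> finishes; pool += (0, 1, 2) = (6, 6, 8)


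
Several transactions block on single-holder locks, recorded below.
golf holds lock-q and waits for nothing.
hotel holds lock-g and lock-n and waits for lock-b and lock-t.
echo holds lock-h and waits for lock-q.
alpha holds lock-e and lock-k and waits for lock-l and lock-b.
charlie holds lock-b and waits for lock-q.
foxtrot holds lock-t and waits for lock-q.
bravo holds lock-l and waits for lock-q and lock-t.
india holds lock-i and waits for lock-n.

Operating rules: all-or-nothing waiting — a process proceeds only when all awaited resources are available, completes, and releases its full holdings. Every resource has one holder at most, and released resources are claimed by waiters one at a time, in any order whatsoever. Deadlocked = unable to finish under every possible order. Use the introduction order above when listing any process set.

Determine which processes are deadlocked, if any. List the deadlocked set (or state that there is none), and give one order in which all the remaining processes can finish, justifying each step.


Nothing here is deadlocked.
Key observation: every chain of waits terminates; starting from the processes that wait on nothing, all the rest unlock in turn.
A valid finishing order for the others: golf, charlie, echo, foxtrot, bravo, hotel, india, alpha.
Step-by-step check:
  golf: no waits; runs immediately, freeing lock-q
  charlie waits on lock-q — all released -> runs and releases lock-b
  echo waits on lock-q — all released -> runs and releases lock-h
  foxtrot waits on lock-q — all released -> runs and releases lock-t
  bravo waits on lock-q and lock-t — all released -> runs and releases lock-l
  hotel waits on lock-b and lock-t — all released -> runs and releases lock-g and lock-n
  india waits on lock-n — all released -> runs and releases lock-i
  alpha waits on lock-l and lock-b — all released -> runs and releases lock-e and lock-k


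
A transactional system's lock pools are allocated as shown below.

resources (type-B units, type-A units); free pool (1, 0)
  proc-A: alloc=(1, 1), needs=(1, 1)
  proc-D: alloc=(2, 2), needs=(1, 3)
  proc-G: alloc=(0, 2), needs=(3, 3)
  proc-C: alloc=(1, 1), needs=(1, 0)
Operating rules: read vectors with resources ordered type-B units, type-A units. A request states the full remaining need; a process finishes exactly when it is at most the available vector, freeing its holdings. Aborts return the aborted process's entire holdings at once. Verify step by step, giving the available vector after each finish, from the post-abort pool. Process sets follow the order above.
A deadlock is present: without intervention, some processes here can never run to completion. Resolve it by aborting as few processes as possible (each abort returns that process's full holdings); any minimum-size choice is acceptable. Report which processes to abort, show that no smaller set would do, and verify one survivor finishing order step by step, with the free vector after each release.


Abort proc-D.
Key observation: proc-G had no path to completion before; after the abort of proc-D ((2, 2) returned), step 3 is where it fits.
No smaller set exists: with zero aborts the deadlock remains.
The survivors complete as proc-A, proc-C, proc-G. Walking it through (starting from the post-abort pool):
  pool = (3, 2)
  proc-A: need (1, 1) fits (3, 2); releases (1, 1), pool now (4, 3)
  proc-C: need (1, 0) fits (4, 3); releases (1, 1), pool now (5, 4)
  proc-G: need (3, 3) fits (5, 4); releases (0, 2), pool now (5, 6)


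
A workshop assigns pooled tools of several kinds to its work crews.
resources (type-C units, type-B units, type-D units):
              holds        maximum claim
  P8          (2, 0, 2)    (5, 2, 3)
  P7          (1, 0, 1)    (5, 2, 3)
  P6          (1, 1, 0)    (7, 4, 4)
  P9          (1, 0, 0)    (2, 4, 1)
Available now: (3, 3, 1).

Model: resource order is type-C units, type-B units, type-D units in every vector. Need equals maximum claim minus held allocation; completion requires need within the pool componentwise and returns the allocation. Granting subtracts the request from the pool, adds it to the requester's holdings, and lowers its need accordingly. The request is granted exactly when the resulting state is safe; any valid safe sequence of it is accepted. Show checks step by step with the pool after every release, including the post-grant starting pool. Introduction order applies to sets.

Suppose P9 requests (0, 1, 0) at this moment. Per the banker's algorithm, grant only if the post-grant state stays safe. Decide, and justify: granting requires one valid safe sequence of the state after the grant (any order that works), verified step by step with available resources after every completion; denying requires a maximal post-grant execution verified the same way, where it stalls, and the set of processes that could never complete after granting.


DENY — the pretend-granted state is unsafe.
Key observation: type-B units is the bottleneck — with P8, P7 done the pool holds (6, 2, 4), short of every remaining need.
On the post-grant state, P8, P7 is a maximal run — nothing extends it. Verifying each step:
  pool = (3, 2, 1)
  P8 needs (3, 2, 1) <= (3, 2, 1) -> finishes; pool += (2, 0, 2) = (5, 2, 3)
  P7 needs (4, 2, 2) <= (5, 2, 3) -> finishes; pool += (1, 0, 1) = (6, 2, 4)
  blocked: P6 wants (6, 3, 4), pool (6, 2, 4) — not enough type-B units
  blocked: P9 wants (1, 3, 1), pool (6, 2, 4) — not enough type-B units
Post-grant, the permanently blocked set is P6 and P9.


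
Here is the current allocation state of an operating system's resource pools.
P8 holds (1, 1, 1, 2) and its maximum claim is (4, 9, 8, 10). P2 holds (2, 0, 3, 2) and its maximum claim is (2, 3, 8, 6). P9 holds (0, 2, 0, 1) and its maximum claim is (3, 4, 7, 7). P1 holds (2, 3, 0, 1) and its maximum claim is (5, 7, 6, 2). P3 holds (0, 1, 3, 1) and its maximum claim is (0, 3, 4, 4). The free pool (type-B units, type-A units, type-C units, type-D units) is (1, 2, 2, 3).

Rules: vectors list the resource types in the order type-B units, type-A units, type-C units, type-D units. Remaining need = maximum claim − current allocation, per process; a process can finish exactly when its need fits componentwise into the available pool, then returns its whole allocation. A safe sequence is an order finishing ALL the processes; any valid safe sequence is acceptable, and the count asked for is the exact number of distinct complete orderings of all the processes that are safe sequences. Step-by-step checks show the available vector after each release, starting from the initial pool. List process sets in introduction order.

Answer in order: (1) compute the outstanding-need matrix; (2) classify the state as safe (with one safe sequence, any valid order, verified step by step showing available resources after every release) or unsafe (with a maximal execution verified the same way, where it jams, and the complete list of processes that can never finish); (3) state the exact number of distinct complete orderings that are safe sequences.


(1) Outstanding need per process (order type-B units, type-A units, type-C units, type-D units):
  P8: (3, 8, 7, 8)
  P2: (0, 3, 5, 4)
  P9: (3, 2, 7, 6)
  P1: (3, 4, 6, 1)
  P3: (0, 2, 1, 3)
(2) SAFE. One safe sequence: P3, P2, P9, P1, P8.
Key observation: the first exact fit in this order is P3 — it needs (0, 2, 1, 3) with (1, 2, 2, 3) free, meeting a requested resource to the last unit.
Verifying each step:
  pool = (1, 2, 2, 3)
  P3 needs (0, 2, 1, 3) <= (1, 2, 2, 3) -> finishes; pool += (0, 1, 3, 1) = (1, 3, 5, 4)
  P2 needs (0, 3, 5, 4) <= (1, 3, 5, 4) -> finishes; pool += (2, 0, 3, 2) = (3, 3, 8, 6)
  P9 needs (3, 2, 7, 6) <= (3, 3, 8, 6) -> finishes; pool += (0, 2, 0, 1) = (3, 5, 8, 7)
  P1 needs (3, 4, 6, 1) <= (3, 5, 8, 7) -> finishes; pool += (2, 3, 0, 1) = (5, 8, 8, 8)
  P8 needs (3, 8, 7, 8) <= (5, 8, 8, 8) -> finishes; pool += (1, 1, 1, 2) = (6, 9, 9, 10)
(3) Exactly 1 of the possible complete orderings is a safe sequence.


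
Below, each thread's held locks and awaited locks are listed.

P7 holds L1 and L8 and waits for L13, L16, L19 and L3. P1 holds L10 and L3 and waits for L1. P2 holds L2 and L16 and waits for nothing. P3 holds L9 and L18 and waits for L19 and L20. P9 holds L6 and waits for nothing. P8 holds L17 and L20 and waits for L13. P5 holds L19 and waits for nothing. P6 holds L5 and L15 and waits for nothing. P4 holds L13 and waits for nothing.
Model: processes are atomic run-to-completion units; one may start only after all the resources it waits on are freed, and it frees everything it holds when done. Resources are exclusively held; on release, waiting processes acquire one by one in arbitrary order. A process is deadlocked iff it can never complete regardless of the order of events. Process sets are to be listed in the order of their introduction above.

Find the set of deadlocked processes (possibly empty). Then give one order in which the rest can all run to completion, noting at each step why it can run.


The deadlocked set is P7 and P1.
Key observation: the knot is the closed ring of waits P7 -> P1 -> P7; no other process is dragged down with it.
The rest can finish in the order P2, P4, P5, P9, P8, P6, P3.
Walking it through:
  run P2 (it waits on nothing); releases L2 and L16
  run P4 (it waits on nothing); releases L13
  run P5 (it waits on nothing); releases L19
  run P9 (it waits on nothing); releases L6
  P8: everything it awaited (L13) is free; runs, freeing L17 and L20
  run P6 (it waits on nothing); releases L5 and L15
  P3: everything it awaited (L19 and L20) is free; runs, freeing L9 and L18


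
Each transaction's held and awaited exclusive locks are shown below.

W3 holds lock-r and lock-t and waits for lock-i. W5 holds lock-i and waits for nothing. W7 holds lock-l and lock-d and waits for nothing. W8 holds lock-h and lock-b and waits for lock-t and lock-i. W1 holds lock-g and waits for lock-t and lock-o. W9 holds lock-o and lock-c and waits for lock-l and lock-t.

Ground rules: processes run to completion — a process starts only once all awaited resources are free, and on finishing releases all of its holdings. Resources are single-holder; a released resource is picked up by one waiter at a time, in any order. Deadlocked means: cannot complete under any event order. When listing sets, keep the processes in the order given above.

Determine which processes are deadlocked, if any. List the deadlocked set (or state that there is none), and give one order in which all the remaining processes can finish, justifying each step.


No process is deadlocked.
Key observation: no waiting chain loops back on itself — every chain ends at a process that waits on nothing, so everyone eventually runs.
A valid finishing order for the others: W5, W7, W3, W8, W9, W1.
Step-by-step check:
  W5: no waits; runs immediately, freeing lock-i
  W7: no waits; runs immediately, freeing lock-l and lock-d
  run W3 (all its waits — lock-i — are resolved); releases lock-r and lock-t
  run W8 (all its waits — lock-t and lock-i — are resolved); releases lock-h and lock-b
  run W9 (all its waits — lock-l and lock-t — are resolved); releases lock-o and lock-c
  run W1 (all its waits — lock-t and lock-o — are resolved); releases lock-g


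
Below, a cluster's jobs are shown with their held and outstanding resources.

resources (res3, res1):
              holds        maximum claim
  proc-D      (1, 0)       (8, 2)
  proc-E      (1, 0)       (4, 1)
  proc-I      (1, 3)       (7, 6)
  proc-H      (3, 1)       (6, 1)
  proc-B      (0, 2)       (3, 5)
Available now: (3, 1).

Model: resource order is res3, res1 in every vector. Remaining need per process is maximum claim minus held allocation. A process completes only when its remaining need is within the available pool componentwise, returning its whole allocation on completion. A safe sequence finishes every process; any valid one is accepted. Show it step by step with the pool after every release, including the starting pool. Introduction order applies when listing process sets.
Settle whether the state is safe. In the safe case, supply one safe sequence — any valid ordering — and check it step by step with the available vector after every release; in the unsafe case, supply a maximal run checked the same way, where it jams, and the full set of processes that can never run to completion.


UNSAFE — no complete ordering exists.
Key observation: once proc-H, proc-E, proc-D finish, the pool peaks at (8, 2) — and every remaining process still needs more res1 than that.
Going as far as possible: proc-H, proc-E, proc-D; after that, nothing fits. Step-by-step check:
  pool = (3, 1)
  run proc-H (needs (3, 0), free (3, 1)); after release of (3, 1) the pool is (6, 2)
  run proc-E (needs (3, 1), free (6, 2)); after release of (1, 0) the pool is (7, 2)
  run proc-D (needs (7, 2), free (7, 2)); after release of (1, 0) the pool is (8, 2)
  blocked: proc-I wants (6, 3), pool (8, 2) — not enough res1
  blocked: proc-B wants (3, 3), pool (8, 2) — not enough res1
Never able to finish: proc-I and proc-B.


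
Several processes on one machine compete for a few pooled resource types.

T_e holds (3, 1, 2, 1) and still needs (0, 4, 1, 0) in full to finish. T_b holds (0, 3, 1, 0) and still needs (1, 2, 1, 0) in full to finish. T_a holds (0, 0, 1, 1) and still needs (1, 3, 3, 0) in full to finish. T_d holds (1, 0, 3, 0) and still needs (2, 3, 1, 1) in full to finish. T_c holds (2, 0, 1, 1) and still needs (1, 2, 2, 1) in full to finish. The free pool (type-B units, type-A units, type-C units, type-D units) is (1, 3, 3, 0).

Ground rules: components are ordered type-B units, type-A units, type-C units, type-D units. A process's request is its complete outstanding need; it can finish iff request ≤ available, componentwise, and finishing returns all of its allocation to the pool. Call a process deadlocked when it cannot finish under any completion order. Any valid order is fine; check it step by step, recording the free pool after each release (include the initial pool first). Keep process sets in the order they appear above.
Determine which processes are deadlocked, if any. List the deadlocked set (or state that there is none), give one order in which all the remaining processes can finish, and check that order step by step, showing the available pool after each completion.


Nothing here is deadlocked.
Key observation: there is always a runnable process — T_a first — so the state unwinds completely.
The rest can finish in the order T_a, T_b, T_c, T_e, T_d. Walking it through:
  pool = (1, 3, 3, 0)
  T_a needs (1, 3, 3, 0) <= (1, 3, 3, 0) -> finishes; pool += (0, 0, 1, 1) = (1, 3, 4, 1)
  T_b needs (1, 2, 1, 0) <= (1, 3, 4, 1) -> finishes; pool += (0, 3, 1, 0) = (1, 6, 5, 1)
  T_c needs (1, 2, 2, 1) <= (1, 6, 5, 1) -> finishes; pool += (2, 0, 1, 1) = (3, 6, 6, 2)
  T_e needs (0, 4, 1, 0) <= (3, 6, 6, 2) -> finishes; pool += (3, 1, 2, 1) = (6, 7, 8, 3)
  T_d needs (2, 3, 1, 1) <= (6, 7, 8, 3) -> finishes; pool += (1, 0, 3, 0) = (7, 7, 11, 3)


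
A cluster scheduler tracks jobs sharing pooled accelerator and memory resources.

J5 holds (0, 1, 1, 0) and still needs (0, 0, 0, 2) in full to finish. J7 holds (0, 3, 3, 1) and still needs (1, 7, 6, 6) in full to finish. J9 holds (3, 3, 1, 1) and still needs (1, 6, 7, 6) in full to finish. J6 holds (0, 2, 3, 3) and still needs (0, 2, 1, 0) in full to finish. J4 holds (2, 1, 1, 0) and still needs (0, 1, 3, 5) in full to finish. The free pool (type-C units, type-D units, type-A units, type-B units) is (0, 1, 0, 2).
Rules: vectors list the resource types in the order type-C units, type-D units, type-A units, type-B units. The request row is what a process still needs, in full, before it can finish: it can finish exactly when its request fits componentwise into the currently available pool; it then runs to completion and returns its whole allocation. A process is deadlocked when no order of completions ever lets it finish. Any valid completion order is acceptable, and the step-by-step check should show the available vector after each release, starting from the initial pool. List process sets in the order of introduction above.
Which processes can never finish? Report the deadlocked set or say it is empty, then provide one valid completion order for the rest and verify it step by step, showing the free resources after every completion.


The deadlocked set is J7 and J9.
Key observation: after J5, J6, J4 complete, (2, 5, 5, 5) is the best the pool ever gets, yet each leftover process wants more type-D units.
The rest can finish in the order J5, J6, J4. Check, step by step:
  pool = (0, 1, 0, 2)
  J5 needs (0, 0, 0, 2) <= (0, 1, 0, 2) -> finishes; pool += (0, 1, 1, 0) = (0, 2, 1, 2)
  J6 needs (0, 2, 1, 0) <= (0, 2, 1, 2) -> finishes; pool += (0, 2, 3, 3) = (0, 4, 4, 5)
  J4 needs (0, 1, 3, 5) <= (0, 4, 4, 5) -> finishes; pool += (2, 1, 1, 0) = (2, 5, 5, 5)
The blocked processes can never fit:
  J7 cannot run: need (1, 7, 6, 6) vs free (2, 5, 5, 5) (insufficient type-D units, type-A units and type-B units)
  J9 cannot run: need (1, 6, 7, 6) vs free (2, 5, 5, 5) (insufficient type-D units, type-A units and type-B units)


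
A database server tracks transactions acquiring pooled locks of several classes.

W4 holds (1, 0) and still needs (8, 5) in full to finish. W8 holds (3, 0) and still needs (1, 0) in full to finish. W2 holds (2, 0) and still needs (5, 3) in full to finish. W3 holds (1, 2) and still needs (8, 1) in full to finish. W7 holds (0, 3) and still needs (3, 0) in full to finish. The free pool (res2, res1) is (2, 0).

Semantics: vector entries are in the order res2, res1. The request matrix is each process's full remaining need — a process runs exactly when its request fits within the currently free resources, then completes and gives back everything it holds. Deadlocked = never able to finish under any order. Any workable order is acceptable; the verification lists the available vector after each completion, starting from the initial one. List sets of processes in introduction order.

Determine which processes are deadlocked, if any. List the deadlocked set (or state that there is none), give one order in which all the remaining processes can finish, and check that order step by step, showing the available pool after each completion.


Deadlocked set: W4 and W3.
Key observation: no order helps: past W8, W7, W2, the free pool tops out at (7, 3), below what each blocked process needs in res2.
The rest can finish in the order W8, W7, W2. Verifying each step:
  pool = (2, 0)
  W8 needs (1, 0) <= (2, 0) -> finishes; pool += (3, 0) = (5, 0)
  W7 needs (3, 0) <= (5, 0) -> finishes; pool += (0, 3) = (5, 3)
  W2 needs (5, 3) <= (5, 3) -> finishes; pool += (2, 0) = (7, 3)
The stuck group stays short no matter what:
  blocked: W4 wants (8, 5), pool (7, 3) — not enough res2 and res1
  blocked: W3 wants (8, 1), pool (7, 3) — not enough res2


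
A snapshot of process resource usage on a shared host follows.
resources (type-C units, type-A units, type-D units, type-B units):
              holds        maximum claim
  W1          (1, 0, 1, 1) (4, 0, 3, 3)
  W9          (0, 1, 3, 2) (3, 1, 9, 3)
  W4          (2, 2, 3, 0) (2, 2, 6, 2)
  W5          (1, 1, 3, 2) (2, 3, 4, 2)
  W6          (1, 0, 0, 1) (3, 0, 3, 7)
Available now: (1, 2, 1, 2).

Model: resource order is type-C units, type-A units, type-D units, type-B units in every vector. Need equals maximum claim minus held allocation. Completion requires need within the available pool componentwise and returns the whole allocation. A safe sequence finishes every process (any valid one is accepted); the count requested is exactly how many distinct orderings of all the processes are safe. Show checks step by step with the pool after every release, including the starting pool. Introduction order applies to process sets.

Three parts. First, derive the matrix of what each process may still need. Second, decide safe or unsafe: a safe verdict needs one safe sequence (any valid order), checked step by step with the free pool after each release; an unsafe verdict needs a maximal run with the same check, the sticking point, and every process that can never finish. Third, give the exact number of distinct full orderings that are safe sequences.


(1) Need matrix, components ordered type-C units, type-A units, type-D units, type-B units:
  W1: (3, 0, 2, 2)
  W9: (3, 0, 6, 1)
  W4: (0, 0, 3, 2)
  W5: (1, 2, 1, 0)
  W6: (2, 0, 3, 6)
(2) SAFE — a valid safe sequence is W5, W4, W1, W9, W6.
Key observation: W5 marks the first exact bind of the order: its need (1, 2, 1, 0) fits the free (1, 2, 1, 2) with zero slack on a requested resource.
Step-by-step check:
  pool = (1, 2, 1, 2)
  W5 needs (1, 2, 1, 0) <= (1, 2, 1, 2) -> finishes; pool += (1, 1, 3, 2) = (2, 3, 4, 4)
  W4 needs (0, 0, 3, 2) <= (2, 3, 4, 4) -> finishes; pool += (2, 2, 3, 0) = (4, 5, 7, 4)
  W1 needs (3, 0, 2, 2) <= (4, 5, 7, 4) -> finishes; pool += (1, 0, 1, 1) = (5, 5, 8, 5)
  W9 needs (3, 0, 6, 1) <= (5, 5, 8, 5) -> finishes; pool += (0, 1, 3, 2) = (5, 6, 11, 7)
  W6 needs (2, 0, 3, 6) <= (5, 6, 11, 7) -> finishes; pool += (1, 0, 0, 1) = (6, 6, 11, 8)
(3) The exact count: 3 of the possible complete orderings are safe sequences.
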